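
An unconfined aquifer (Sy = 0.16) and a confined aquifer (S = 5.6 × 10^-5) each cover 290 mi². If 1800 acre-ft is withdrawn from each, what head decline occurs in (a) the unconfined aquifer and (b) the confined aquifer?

Δh_u ≈ 0.0185 m; Δh_c ≈ 52.8 m

A = 290 mi² = 7.511 × 10^8 m²
ΔV = 1800 acre-ft = 2.22 × 10^6 m³
Unconfined: Δh_u = ΔV/(Sy·A) = 2.22 × 10^6/(0.16 × 7.511 × 10^8) = 0.01848 m
Confined: Δh_c = ΔV/(S·A) = 2.22 × 10^6/(5.6 × 10^-5 × 7.511 × 10^8) = 52.79 m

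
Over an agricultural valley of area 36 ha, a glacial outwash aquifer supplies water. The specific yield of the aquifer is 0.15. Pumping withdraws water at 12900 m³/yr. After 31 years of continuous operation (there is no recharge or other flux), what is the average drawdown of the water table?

Δh ≈ 7.41 m

A = 36 ha = 3.6 × 10^5 m²
Q = 12900 m³/yr = 35.34 m³/d
t = 31 years = 11320 d
ΔV = Q × t = 35.34 m³/d × 11320 d = 3.999 × 10^5 m³
Δh = ΔV / (Sy × A) = 3.999 × 10^5 / (0.15 × 3.6 × 10^5) = 7.406 m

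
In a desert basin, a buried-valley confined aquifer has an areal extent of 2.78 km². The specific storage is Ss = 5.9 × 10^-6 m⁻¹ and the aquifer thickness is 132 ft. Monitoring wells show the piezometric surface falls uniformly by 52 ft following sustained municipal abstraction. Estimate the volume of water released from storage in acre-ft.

b = 132 ft = 40.23 m
S = Ss × b = 5.9 × 10^-6 m⁻¹ × 40.23 m = 2.374 × 10^-4
A = 2.78 km² = 2.78 × 10^6 m²
Δh = 52 ft = 15.85 m
ΔV = S × A × Δh = 2.374 × 10^-4 × 2.78 × 10^6 m² × 15.85 m = 10460 m³
ΔV = 10460 m³ = 8.48 acre-ft

ΔV ≈ 8.48 acre-ft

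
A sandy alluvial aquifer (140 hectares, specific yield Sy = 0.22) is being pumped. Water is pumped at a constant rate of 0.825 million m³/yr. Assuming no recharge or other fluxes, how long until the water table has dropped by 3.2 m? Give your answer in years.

t ≈ 1.19 years

A = 140 hectares = 1.4 × 10^6 m²
ΔV = Sy × A × Δh = 0.22 × 1.4 × 10^6 × 3.2 = 9.856 × 10^5 m³
Q = 0.825 million m³/yr = 2260 m³/d
t = ΔV / Q = 9.856 × 10^5 m³ / 2260 m³/d = 436.1 d
t = 436.1 d ≈ 1.195 years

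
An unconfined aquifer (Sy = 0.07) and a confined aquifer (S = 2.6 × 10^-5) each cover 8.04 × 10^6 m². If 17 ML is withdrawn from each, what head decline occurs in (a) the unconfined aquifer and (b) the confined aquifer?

ΔV = 17 ML = 17000 m³
Unconfined: Δh_u = ΔV/(Sy·A) = 17000/(0.07 × 8.04 × 10^6) = 0.03021 m
Confined: Δh_c = ΔV/(S·A) = 17000/(2.6 × 10^-5 × 8.04 × 10^6) = 81.32 m

Δh_u ≈ 0.0302 m; Δh_c ≈ 81.3 m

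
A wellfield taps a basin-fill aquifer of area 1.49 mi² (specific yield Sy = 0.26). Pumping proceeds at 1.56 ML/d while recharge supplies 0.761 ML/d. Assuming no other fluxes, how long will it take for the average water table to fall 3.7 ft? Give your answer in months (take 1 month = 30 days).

A = 1.49 mi² = 3.859 × 10^6 m²
Δh = 3.7 ft = 1.128 m
ΔV = Sy × A × Δh = 0.26 × 3.859 × 10^6 × 1.128 = 1.132 × 10^6 m³
Net withdrawal = 1.56 − 0.761 = 0.799 ML/d = 799 m³/d
t = ΔV / Q = 1.132 × 10^6 m³ / 799 m³/d = 1416 d
t = 1416 d ≈ 47.21 months

t ≈ 47.2 months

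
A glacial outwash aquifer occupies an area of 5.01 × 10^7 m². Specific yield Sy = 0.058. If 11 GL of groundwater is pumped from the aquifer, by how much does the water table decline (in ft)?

ΔV = 11 GL = 1.1 × 10^7 m³
Δh = ΔV / (Sy × A) = 1.1 × 10^7 m³ / (0.058 × 5.01 × 10^7 m²) = 3.786 m
Δh = 3.786 m = 12.42 ft

Δh ≈ 12.4 ft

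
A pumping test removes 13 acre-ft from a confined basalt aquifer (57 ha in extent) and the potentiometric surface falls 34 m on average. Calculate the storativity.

S ≈ 8.3 × 10^-4

A = 57 ha = 5.7 × 10^5 m²
ΔV = 13 acre-ft = 16040 m³
S = ΔV / (A × Δh) = 16040 m³ / (5.7 × 10^5 m² × 34 m) = 8.274 × 10^-4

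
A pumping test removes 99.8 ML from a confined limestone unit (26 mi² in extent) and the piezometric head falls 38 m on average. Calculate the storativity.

A = 26 mi² = 6.734 × 10^7 m²
ΔV = 99.8 ML = 99800 m³
S = ΔV / (A × Δh) = 99800 m³ / (6.734 × 10^7 m² × 38 m) = 3.9 × 10^-5

S ≈ 3.9 × 10^-5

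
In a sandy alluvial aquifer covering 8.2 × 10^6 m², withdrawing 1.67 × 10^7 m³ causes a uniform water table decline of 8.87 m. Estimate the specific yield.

Sy = ΔV / (A × Δh) = 1.67 × 10^7 m³ / (8.2 × 10^6 m² × 8.87 m) = 0.2296

Sy ≈ 0.23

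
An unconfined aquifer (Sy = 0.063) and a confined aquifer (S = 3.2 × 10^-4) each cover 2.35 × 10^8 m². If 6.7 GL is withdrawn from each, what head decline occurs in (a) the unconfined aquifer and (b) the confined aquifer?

Δh_u ≈ 0.453 m; Δh_c ≈ 89.1 m

ΔV = 6.7 GL = 6.7 × 10^6 m³
Unconfined: Δh_u = ΔV/(Sy·A) = 6.7 × 10^6/(0.063 × 2.35 × 10^8) = 0.4525 m
Confined: Δh_c = ΔV/(S·A) = 6.7 × 10^6/(3.2 × 10^-4 × 2.35 × 10^8) = 89.1 m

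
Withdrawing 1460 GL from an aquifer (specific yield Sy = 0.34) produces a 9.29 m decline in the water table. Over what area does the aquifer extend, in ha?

ΔV = 1460 GL = 1.46 × 10^9 m³
A = ΔV / (Sy × Δh) = 1.46 × 10^9 / (0.34 × 9.29) = 4.622 × 10^8 m²
A = 4.622 × 10^8 m² = 46220 ha

A ≈ 46200 ha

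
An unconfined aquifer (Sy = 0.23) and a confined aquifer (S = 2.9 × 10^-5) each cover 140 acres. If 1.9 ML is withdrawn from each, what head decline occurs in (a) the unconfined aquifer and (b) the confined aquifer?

Δh_u ≈ 0.0146 m; Δh_c ≈ 116 m

A = 140 acres = 5.666 × 10^5 m²
ΔV = 1.9 ML = 1900 m³
Unconfined: Δh_u = ΔV/(Sy·A) = 1900/(0.23 × 5.666 × 10^5) = 0.01458 m
Confined: Δh_c = ΔV/(S·A) = 1900/(2.9 × 10^-5 × 5.666 × 10^5) = 115.6 m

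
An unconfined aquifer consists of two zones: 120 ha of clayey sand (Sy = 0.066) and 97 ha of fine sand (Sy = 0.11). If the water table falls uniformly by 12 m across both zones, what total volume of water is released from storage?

A₁ = 120 ha = 1.2 × 10^6 m²; A₂ = 97 ha = 9.7 × 10^5 m²
ΔV₁ = 0.066 × 1.2 × 10^6 × 12 = 9.504 × 10^5 m³
ΔV₂ = 0.11 × 9.7 × 10^5 × 12 = 1.28 × 10^6 m³
ΔV = ΔV₁ + ΔV₂ = 2.231 × 10^6 m³

ΔV ≈ 2.23 × 10^6 m³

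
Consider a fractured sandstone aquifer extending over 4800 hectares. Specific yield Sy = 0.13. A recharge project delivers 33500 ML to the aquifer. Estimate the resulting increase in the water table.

Δh ≈ 5.37 m

A = 4800 hectares = 4.8 × 10^7 m²
ΔV = 33500 ML = 3.35 × 10^7 m³
Δh = ΔV / (Sy × A) = 3.35 × 10^7 m³ / (0.13 × 4.8 × 10^7 m²) = 5.369 m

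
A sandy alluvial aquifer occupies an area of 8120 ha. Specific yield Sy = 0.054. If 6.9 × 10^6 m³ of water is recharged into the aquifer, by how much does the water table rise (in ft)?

Δh ≈ 5.16 ft

A = 8120 ha = 8.12 × 10^7 m²
Δh = ΔV / (Sy × A) = 6.9 × 10^6 m³ / (0.054 × 8.12 × 10^7 m²) = 1.574 m
Δh = 1.574 m = 5.163 ft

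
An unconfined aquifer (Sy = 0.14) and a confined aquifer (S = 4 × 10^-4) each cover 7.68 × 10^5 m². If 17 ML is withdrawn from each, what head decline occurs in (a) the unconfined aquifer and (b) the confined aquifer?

ΔV = 17 ML = 17000 m³
Unconfined: Δh_u = ΔV/(Sy·A) = 17000/(0.14 × 7.68 × 10^5) = 0.1581 m
Confined: Δh_c = ΔV/(S·A) = 17000/(4 × 10^-4 × 7.68 × 10^5) = 55.34 m

Δh_u ≈ 0.158 m; Δh_c ≈ 55.3 m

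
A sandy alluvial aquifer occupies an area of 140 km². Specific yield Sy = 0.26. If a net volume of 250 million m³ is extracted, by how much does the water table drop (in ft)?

A = 140 km² = 1.4 × 10^8 m²
ΔV = 250 million m³ = 2.5 × 10^8 m³
Δh = ΔV / (Sy × A) = 2.5 × 10^8 m³ / (0.26 × 1.4 × 10^8 m²) = 6.868 m
Δh = 6.868 m = 22.53 ft

Δh ≈ 22.5 ft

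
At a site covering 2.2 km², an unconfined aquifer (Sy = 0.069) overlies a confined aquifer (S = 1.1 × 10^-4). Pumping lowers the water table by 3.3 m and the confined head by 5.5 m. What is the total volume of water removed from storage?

ΔV ≈ 5.02 × 10^5 m³

A = 2.2 km² = 2.2 × 10^6 m²
Unconfined: ΔV_u = Sy × A × Δh_u = 0.069 × 2.2 × 10^6 × 3.3 = 5.009 × 10^5 m³
Confined: ΔV_c = S × A × Δh_c = 1.1 × 10^-4 × 2.2 × 10^6 × 5.5 = 1331 m³
Total ΔV = 5.009 × 10^5 + 1331 = 5.023 × 10^5 m³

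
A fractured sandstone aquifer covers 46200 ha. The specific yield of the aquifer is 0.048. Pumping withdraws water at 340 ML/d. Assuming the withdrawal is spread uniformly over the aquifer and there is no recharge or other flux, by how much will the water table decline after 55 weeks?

A = 46200 ha = 4.62 × 10^8 m²
Q = 340 ML/d = 3.4 × 10^5 m³/d
t = 55 weeks = 385 d
ΔV = Q × t = 3.4 × 10^5 m³/d × 385 d = 1.309 × 10^8 m³
Δh = ΔV / (Sy × A) = 1.309 × 10^8 / (0.048 × 4.62 × 10^8) = 5.903 m

Δh ≈ 5.9 m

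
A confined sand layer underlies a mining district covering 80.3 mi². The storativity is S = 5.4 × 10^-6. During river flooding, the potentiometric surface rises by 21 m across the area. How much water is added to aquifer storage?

ΔV ≈ 23600 m³

A = 80.3 mi² = 2.08 × 10^8 m²
ΔV = S × A × Δh = 5.4 × 10^-6 × 2.08 × 10^8 m² × 21 m = 23580 m³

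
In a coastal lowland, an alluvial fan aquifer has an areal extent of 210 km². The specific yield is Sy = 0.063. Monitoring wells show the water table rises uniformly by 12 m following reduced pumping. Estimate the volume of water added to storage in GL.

ΔV ≈ 159 GL

A = 210 km² = 2.1 × 10^8 m²
ΔV = Sy × A × Δh = 0.063 × 2.1 × 10^8 m² × 12 m = 1.588 × 10^8 m³
ΔV = 1.588 × 10^8 m³ = 158.8 GL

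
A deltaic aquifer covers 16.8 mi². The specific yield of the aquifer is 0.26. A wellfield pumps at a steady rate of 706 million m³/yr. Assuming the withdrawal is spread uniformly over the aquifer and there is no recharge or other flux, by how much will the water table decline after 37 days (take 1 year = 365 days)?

A = 16.8 mi² = 4.351 × 10^7 m²
Q = 706 million m³/yr = 1.934 × 10^6 m³/d
ΔV = Q × t = 1.934 × 10^6 m³/d × 37 d = 7.157 × 10^7 m³
Δh = ΔV / (Sy × A) = 7.157 × 10^7 / (0.26 × 4.351 × 10^7) = 6.326 m

Δh ≈ 6.33 m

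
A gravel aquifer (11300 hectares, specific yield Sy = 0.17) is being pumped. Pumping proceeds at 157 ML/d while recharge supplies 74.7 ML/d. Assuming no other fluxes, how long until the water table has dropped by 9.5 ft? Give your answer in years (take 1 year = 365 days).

A = 11300 hectares = 1.13 × 10^8 m²
Δh = 9.5 ft = 2.896 m
ΔV = Sy × A × Δh = 0.17 × 1.13 × 10^8 × 2.896 = 5.562 × 10^7 m³
Net withdrawal = 157 − 74.7 = 82.3 ML/d = 82300 m³/d
t = ΔV / Q = 5.562 × 10^7 m³ / 82300 m³/d = 675.9 d
t = 675.9 d ≈ 1.852 years

t ≈ 1.85 years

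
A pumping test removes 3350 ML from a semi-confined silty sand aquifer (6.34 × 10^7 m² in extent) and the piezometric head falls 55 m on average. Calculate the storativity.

ΔV = 3350 ML = 3.35 × 10^6 m³
S = ΔV / (A × Δh) = 3.35 × 10^6 m³ / (6.34 × 10^7 m² × 55 m) = 9.607 × 10^-4

S ≈ 9.6 × 10^-4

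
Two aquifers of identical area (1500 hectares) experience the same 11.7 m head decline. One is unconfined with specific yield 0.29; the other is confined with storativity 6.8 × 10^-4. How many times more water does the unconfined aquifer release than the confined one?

A = 1500 hectares = 1.5 × 10^7 m²
Unconfined: ΔV_u = Sy × A × Δh = 0.29 × 1.5 × 10^7 × 11.7 = 5.09 × 10^7 m³
Confined: ΔV_c = S × A × Δh = 6.8 × 10^-4 × 1.5 × 10^7 × 11.7 = 1.193 × 10^5 m³
Ratio = ΔV_u / ΔV_c = Sy / S = 0.29 / 6.8 × 10^-4 = 426.5

ΔV_u / ΔV_c ≈ 426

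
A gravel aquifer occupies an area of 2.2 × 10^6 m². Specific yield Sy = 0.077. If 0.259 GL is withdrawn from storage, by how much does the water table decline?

Δh ≈ 1.53 m

ΔV = 0.259 GL = 2.59 × 10^5 m³
Δh = ΔV / (Sy × A) = 2.59 × 10^5 m³ / (0.077 × 2.2 × 10^6 m²) = 1.529 m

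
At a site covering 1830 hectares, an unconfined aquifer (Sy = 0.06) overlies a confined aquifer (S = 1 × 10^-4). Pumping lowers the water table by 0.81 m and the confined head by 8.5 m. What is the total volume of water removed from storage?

A = 1830 hectares = 1.83 × 10^7 m²
Unconfined: ΔV_u = Sy × A × Δh_u = 0.06 × 1.83 × 10^7 × 0.81 = 8.894 × 10^5 m³
Confined: ΔV_c = S × A × Δh_c = 1 × 10^-4 × 1.83 × 10^7 × 8.5 = 15560 m³
Total ΔV = 8.894 × 10^5 + 15560 = 9.049 × 10^5 m³

ΔV ≈ 9.05 × 10^5 m³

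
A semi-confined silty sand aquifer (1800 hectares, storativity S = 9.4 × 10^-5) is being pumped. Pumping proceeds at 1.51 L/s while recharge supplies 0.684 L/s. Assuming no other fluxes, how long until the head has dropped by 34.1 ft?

A = 1800 hectares = 1.8 × 10^7 m²
Δh = 34.1 ft = 10.39 m
ΔV = S × A × Δh = 9.4 × 10^-5 × 1.8 × 10^7 × 10.39 = 17590 m³
Net withdrawal = 1.51 − 0.684 = 0.826 L/s = 71.37 m³/d
t = ΔV / Q = 17590 m³ / 71.37 m³/d = 246.4 d

t ≈ 246 days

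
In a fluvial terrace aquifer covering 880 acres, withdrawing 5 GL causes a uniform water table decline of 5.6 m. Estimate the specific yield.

A = 880 acres = 3.561 × 10^6 m²
ΔV = 5 GL = 5 × 10^6 m³
Sy = ΔV / (A × Δh) = 5 × 10^6 m³ / (3.561 × 10^6 m² × 5.6 m) = 0.2507

Sy ≈ 0.25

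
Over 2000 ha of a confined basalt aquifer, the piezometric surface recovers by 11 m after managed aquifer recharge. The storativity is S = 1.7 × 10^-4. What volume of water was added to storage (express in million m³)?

ΔV ≈ 0.0374 million m³

A = 2000 ha = 2 × 10^7 m²
ΔV = S × A × Δh = 1.7 × 10^-4 × 2 × 10^7 m² × 11 m = 37400 m³
ΔV = 37400 m³ = 0.0374 million m³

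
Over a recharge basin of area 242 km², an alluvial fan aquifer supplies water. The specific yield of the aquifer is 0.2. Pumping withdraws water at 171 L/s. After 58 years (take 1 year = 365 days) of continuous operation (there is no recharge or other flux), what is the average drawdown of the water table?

Δh ≈ 6.46 m

A = 242 km² = 2.42 × 10^8 m²
Q = 171 L/s = 14770 m³/d
t = 58 years = 21170 d
ΔV = Q × t = 14770 m³/d × 21170 d = 3.128 × 10^8 m³
Δh = ΔV / (Sy × A) = 3.128 × 10^8 / (0.2 × 2.42 × 10^8) = 6.462 m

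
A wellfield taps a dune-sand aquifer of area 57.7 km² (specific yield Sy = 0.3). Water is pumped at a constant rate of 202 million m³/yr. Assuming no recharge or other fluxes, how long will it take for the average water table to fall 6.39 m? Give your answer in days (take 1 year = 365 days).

t ≈ 200 days

A = 57.7 km² = 5.77 × 10^7 m²
ΔV = Sy × A × Δh = 0.3 × 5.77 × 10^7 × 6.39 = 1.106 × 10^8 m³
Q = 202 million m³/yr = 5.534 × 10^5 m³/d
t = ΔV / Q = 1.106 × 10^8 m³ / 5.534 × 10^5 m³/d = 199.9 d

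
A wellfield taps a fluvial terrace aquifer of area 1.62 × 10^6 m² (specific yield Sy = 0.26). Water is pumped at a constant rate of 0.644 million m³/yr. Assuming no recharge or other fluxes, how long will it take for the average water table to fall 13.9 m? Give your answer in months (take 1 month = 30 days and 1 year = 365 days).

ΔV = Sy × A × Δh = 0.26 × 1.62 × 10^6 × 13.9 = 5.855 × 10^6 m³
Q = 0.644 million m³/yr = 1764 m³/d
t = ΔV / Q = 5.855 × 10^6 m³ / 1764 m³/d = 3318 d
t = 3318 d ≈ 110.6 months

t ≈ 111 months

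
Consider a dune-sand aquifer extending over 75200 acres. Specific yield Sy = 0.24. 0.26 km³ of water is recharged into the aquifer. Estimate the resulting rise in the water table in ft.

Δh ≈ 11.7 ft

A = 75200 acres = 3.043 × 10^8 m²
ΔV = 0.26 km³ = 2.6 × 10^8 m³
Δh = ΔV / (Sy × A) = 2.6 × 10^8 m³ / (0.24 × 3.043 × 10^8 m²) = 3.56 m
Δh = 3.56 m = 11.68 ft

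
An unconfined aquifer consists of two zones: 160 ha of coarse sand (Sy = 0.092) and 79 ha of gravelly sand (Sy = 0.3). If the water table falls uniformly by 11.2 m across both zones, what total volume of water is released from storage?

A₁ = 160 ha = 1.6 × 10^6 m²; A₂ = 79 ha = 7.9 × 10^5 m²
ΔV₁ = 0.092 × 1.6 × 10^6 × 11.2 = 1.649 × 10^6 m³
ΔV₂ = 0.3 × 7.9 × 10^5 × 11.2 = 2.654 × 10^6 m³
ΔV = ΔV₁ + ΔV₂ = 4.303 × 10^6 m³

ΔV ≈ 4.3 × 10^6 m³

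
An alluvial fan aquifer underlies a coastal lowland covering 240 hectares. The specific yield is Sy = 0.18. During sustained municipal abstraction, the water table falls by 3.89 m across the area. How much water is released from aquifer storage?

ΔV ≈ 1.68 × 10^6 m³

A = 240 hectares = 2.4 × 10^6 m²
ΔV = Sy × A × Δh = 0.18 × 2.4 × 10^6 m² × 3.89 m = 1.68 × 10^6 m³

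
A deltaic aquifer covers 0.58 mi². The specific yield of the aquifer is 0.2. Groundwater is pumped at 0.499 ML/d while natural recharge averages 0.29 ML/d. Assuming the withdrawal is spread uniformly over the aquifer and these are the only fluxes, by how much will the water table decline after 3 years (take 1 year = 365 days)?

Δh ≈ 0.762 m

A = 0.58 mi² = 1.502 × 10^6 m²
Net abstraction = 0.499 − 0.29 = 0.209 ML/d
Q_net = 0.209 ML/d = 209 m³/d
t = 3 years = 1095 d
ΔV = Q × t = 209 m³/d × 1095 d = 2.289 × 10^5 m³
Δh = ΔV / (Sy × A) = 2.289 × 10^5 / (0.2 × 1.502 × 10^6) = 0.7617 m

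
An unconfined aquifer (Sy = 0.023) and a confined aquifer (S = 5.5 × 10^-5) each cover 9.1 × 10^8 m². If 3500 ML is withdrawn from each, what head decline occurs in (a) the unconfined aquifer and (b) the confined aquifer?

ΔV = 3500 ML = 3.5 × 10^6 m³
Unconfined: Δh_u = ΔV/(Sy·A) = 3.5 × 10^6/(0.023 × 9.1 × 10^8) = 0.1672 m
Confined: Δh_c = ΔV/(S·A) = 3.5 × 10^6/(5.5 × 10^-5 × 9.1 × 10^8) = 69.93 m

Δh_u ≈ 0.167 m; Δh_c ≈ 69.9 m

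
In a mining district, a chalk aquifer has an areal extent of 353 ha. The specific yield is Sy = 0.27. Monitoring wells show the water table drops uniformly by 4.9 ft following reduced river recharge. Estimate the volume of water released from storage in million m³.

A = 353 ha = 3.53 × 10^6 m²
Δh = 4.9 ft = 1.494 m
ΔV = Sy × A × Δh = 0.27 × 3.53 × 10^6 m² × 1.494 m = 1.423 × 10^6 m³
ΔV = 1.423 × 10^6 m³ = 1.423 million m³

ΔV ≈ 1.42 million m³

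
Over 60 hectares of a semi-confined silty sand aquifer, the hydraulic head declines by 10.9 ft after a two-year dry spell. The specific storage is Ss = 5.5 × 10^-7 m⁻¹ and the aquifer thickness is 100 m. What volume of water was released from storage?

S = Ss × b = 5.5 × 10^-7 m⁻¹ × 100 m = 5.5 × 10^-5
A = 60 hectares = 6 × 10^5 m²
Δh = 10.9 ft = 3.322 m
ΔV = S × A × Δh = 5.5 × 10^-5 × 6 × 10^5 m² × 3.322 m = 109.6 m³

ΔV ≈ 110 m³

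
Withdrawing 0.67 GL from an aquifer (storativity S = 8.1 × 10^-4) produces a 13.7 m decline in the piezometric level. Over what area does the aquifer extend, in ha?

ΔV = 0.67 GL = 6.7 × 10^5 m³
A = ΔV / (S × Δh) = 6.7 × 10^5 / (8.1 × 10^-4 × 13.7) = 6.038 × 10^7 m²
A = 6.038 × 10^7 m² = 6038 ha

A ≈ 6040 ha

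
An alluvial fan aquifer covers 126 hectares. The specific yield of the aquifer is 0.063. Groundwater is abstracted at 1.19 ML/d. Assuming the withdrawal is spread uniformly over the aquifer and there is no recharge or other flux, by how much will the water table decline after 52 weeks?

Δh ≈ 5.46 m

A = 126 hectares = 1.26 × 10^6 m²
Q = 1.19 ML/d = 1190 m³/d
t = 52 weeks = 364 d
ΔV = Q × t = 1190 m³/d × 364 d = 4.332 × 10^5 m³
Δh = ΔV / (Sy × A) = 4.332 × 10^5 / (0.063 × 1.26 × 10^6) = 5.457 m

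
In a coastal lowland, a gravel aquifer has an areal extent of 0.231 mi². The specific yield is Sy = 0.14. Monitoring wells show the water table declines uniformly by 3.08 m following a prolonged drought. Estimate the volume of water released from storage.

A = 0.231 mi² = 5.983 × 10^5 m²
ΔV = Sy × A × Δh = 0.14 × 5.983 × 10^5 m² × 3.08 m = 2.58 × 10^5 m³

ΔV ≈ 2.58 × 10^5 m³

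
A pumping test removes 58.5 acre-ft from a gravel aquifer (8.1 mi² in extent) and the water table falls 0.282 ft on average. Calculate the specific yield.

A = 8.1 mi² = 2.098 × 10^7 m²
Δh = 0.282 ft = 0.08595 m
ΔV = 58.5 acre-ft = 72160 m³
Sy = ΔV / (A × Δh) = 72160 m³ / (2.098 × 10^7 m² × 0.08595 m) = 0.04002

Sy ≈ 0.04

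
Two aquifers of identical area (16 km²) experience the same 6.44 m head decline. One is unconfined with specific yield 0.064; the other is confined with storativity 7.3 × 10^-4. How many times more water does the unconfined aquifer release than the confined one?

ΔV_u / ΔV_c ≈ 87.7

A = 16 km² = 1.6 × 10^7 m²
Unconfined: ΔV_u = Sy × A × Δh = 0.064 × 1.6 × 10^7 × 6.44 = 6.595 × 10^6 m³
Confined: ΔV_c = S × A × Δh = 7.3 × 10^-4 × 1.6 × 10^7 × 6.44 = 75220 m³
Ratio = ΔV_u / ΔV_c = Sy / S = 0.064 / 7.3 × 10^-4 = 87.67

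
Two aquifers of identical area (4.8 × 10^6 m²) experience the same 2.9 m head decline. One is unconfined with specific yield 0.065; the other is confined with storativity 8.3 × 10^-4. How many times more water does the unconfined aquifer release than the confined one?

ΔV_u / ΔV_c ≈ 78.3

Unconfined: ΔV_u = Sy × A × Δh = 0.065 × 4.8 × 10^6 × 2.9 = 9.048 × 10^5 m³
Confined: ΔV_c = S × A × Δh = 8.3 × 10^-4 × 4.8 × 10^6 × 2.9 = 11550 m³
Ratio = ΔV_u / ΔV_c = Sy / S = 0.065 / 8.3 × 10^-4 = 78.31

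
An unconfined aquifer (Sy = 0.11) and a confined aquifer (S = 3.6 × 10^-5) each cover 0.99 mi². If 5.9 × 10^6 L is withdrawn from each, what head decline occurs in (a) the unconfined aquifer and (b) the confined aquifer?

Δh_u ≈ 0.0209 m; Δh_c ≈ 63.9 m

A = 0.99 mi² = 2.564 × 10^6 m²
ΔV = 5.9 × 10^6 L = 5900 m³
Unconfined: Δh_u = ΔV/(Sy·A) = 5900/(0.11 × 2.564 × 10^6) = 0.02092 m
Confined: Δh_c = ΔV/(S·A) = 5900/(3.6 × 10^-5 × 2.564 × 10^6) = 63.92 m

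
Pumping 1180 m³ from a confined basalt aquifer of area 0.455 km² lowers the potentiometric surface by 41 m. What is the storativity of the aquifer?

S ≈ 6.3 × 10^-5

A = 0.455 km² = 4.55 × 10^5 m²
S = ΔV / (A × Δh) = 1180 m³ / (4.55 × 10^5 m² × 41 m) = 6.325 × 10^-5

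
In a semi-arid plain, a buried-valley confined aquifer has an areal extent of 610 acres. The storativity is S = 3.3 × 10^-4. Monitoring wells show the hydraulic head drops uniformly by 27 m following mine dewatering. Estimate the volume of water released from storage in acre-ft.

A = 610 acres = 2.469 × 10^6 m²
ΔV = S × A × Δh = 3.3 × 10^-4 × 2.469 × 10^6 m² × 27 m = 22000 m³
ΔV = 22000 m³ = 17.83 acre-ft

ΔV ≈ 17.8 acre-ft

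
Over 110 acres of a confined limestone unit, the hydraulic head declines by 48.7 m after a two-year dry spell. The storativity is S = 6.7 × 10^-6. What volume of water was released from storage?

A = 110 acres = 4.452 × 10^5 m²
ΔV = S × A × Δh = 6.7 × 10^-6 × 4.452 × 10^5 m² × 48.7 m = 145.2 m³

ΔV ≈ 145 m³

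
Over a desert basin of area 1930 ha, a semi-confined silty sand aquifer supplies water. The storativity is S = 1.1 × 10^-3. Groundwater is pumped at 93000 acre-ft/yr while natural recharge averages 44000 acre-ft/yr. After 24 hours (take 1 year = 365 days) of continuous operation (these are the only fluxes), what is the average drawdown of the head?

Δh ≈ 7.8 m

A = 1930 ha = 1.93 × 10^7 m²
Net abstraction = 93000 − 44000 = 49000 acre-ft/yr
Q_net = 49000 acre-ft/yr = 1.656 × 10^5 m³/d
t = 24 hours = 1 d
ΔV = Q × t = 1.656 × 10^5 m³/d × 1 d = 1.656 × 10^5 m³
Δh = ΔV / (S × A) = 1.656 × 10^5 / (0.0011 × 1.93 × 10^7) = 7.8 m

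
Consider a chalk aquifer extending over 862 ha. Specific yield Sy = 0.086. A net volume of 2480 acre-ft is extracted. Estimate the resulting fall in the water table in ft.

A = 862 ha = 8.62 × 10^6 m²
ΔV = 2480 acre-ft = 3.059 × 10^6 m³
Δh = ΔV / (Sy × A) = 3.059 × 10^6 m³ / (0.086 × 8.62 × 10^6 m²) = 4.126 m
Δh = 4.126 m = 13.54 ft

Δh ≈ 13.5 ft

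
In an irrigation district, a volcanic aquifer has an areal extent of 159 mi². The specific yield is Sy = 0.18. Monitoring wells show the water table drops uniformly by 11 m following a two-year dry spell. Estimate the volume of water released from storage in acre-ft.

A = 159 mi² = 4.118 × 10^8 m²
ΔV = Sy × A × Δh = 0.18 × 4.118 × 10^8 m² × 11 m = 8.154 × 10^8 m³
ΔV = 8.154 × 10^8 m³ = 6.61 × 10^5 acre-ft

ΔV ≈ 6.61 × 10^5 acre-ft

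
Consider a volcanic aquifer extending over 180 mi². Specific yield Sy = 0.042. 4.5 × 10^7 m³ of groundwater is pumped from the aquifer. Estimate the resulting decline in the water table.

Δh ≈ 2.3 m

A = 180 mi² = 4.662 × 10^8 m²
Δh = ΔV / (Sy × A) = 4.5 × 10^7 m³ / (0.042 × 4.662 × 10^8 m²) = 2.298 m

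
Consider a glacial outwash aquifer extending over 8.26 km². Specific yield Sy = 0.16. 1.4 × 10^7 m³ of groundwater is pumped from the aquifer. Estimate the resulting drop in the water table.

Δh ≈ 10.6 m

A = 8.26 km² = 8.26 × 10^6 m²
Δh = ΔV / (Sy × A) = 1.4 × 10^7 m³ / (0.16 × 8.26 × 10^6 m²) = 10.59 m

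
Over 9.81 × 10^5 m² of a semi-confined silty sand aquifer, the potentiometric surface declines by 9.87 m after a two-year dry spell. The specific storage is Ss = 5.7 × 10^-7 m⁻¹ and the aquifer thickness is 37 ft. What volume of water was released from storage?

b = 37 ft = 11.28 m
S = Ss × b = 5.7 × 10^-7 m⁻¹ × 11.28 m = 6.428 × 10^-6
ΔV = S × A × Δh = 6.428 × 10^-6 × 9.81 × 10^5 m² × 9.87 m = 62.24 m³

ΔV ≈ 62.2 m³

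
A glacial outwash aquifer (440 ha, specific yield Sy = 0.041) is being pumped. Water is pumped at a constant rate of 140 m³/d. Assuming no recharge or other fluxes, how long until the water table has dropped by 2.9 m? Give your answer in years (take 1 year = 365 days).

t ≈ 10.2 years

A = 440 ha = 4.4 × 10^6 m²
ΔV = Sy × A × Δh = 0.041 × 4.4 × 10^6 × 2.9 = 5.232 × 10^5 m³
t = ΔV / Q = 5.232 × 10^5 m³ / 140 m³/d = 3737 d
t = 3737 d ≈ 10.24 years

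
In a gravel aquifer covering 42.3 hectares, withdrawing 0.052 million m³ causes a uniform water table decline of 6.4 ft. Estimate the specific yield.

Sy ≈ 0.063

A = 42.3 hectares = 4.23 × 10^5 m²
Δh = 6.4 ft = 1.951 m
ΔV = 0.052 million m³ = 52000 m³
Sy = ΔV / (A × Δh) = 52000 m³ / (4.23 × 10^5 m² × 1.951 m) = 0.06302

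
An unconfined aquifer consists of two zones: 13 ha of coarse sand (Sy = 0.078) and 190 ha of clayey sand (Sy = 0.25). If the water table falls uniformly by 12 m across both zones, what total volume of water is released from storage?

A₁ = 13 ha = 1.3 × 10^5 m²; A₂ = 190 ha = 1.9 × 10^6 m²
ΔV₁ = 0.078 × 1.3 × 10^5 × 12 = 1.217 × 10^5 m³
ΔV₂ = 0.25 × 1.9 × 10^6 × 12 = 5.7 × 10^6 m³
ΔV = ΔV₁ + ΔV₂ = 5.822 × 10^6 m³

ΔV ≈ 5.82 × 10^6 m³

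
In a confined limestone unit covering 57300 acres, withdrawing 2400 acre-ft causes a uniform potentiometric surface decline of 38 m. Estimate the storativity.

A = 57300 acres = 2.319 × 10^8 m²
ΔV = 2400 acre-ft = 2.96 × 10^6 m³
S = ΔV / (A × Δh) = 2.96 × 10^6 m³ / (2.319 × 10^8 m² × 38 m) = 3.36 × 10^-4

S ≈ 3.4 × 10^-4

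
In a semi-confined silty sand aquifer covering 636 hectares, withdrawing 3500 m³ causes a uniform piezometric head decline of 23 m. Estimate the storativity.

A = 636 hectares = 6.36 × 10^6 m²
S = ΔV / (A × Δh) = 3500 m³ / (6.36 × 10^6 m² × 23 m) = 2.393 × 10^-5

S ≈ 2.4 × 10^-5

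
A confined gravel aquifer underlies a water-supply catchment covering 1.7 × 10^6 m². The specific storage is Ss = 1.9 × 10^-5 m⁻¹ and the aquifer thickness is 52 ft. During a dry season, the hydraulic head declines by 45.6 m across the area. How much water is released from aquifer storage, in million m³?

b = 52 ft = 15.85 m
S = Ss × b = 1.9 × 10^-5 m⁻¹ × 15.85 m = 3.011 × 10^-4
ΔV = S × A × Δh = 3.011 × 10^-4 × 1.7 × 10^6 m² × 45.6 m = 23340 m³
ΔV = 23340 m³ = 0.02334 million m³

ΔV ≈ 0.0233 million m³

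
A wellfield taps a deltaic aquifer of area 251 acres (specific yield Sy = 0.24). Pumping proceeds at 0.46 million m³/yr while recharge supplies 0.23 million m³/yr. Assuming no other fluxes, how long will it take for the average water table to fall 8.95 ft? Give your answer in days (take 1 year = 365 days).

A = 251 acres = 1.016 × 10^6 m²
Δh = 8.95 ft = 2.728 m
ΔV = Sy × A × Δh = 0.24 × 1.016 × 10^6 × 2.728 = 6.65 × 10^5 m³
Net withdrawal = 0.46 − 0.23 = 0.23 million m³/yr = 630.1 m³/d
t = ΔV / Q = 6.65 × 10^5 m³ / 630.1 m³/d = 1055 d

t ≈ 1060 days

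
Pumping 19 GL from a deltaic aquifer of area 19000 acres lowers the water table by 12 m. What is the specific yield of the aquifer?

A = 19000 acres = 7.689 × 10^7 m²
ΔV = 19 GL = 1.9 × 10^7 m³
Sy = ΔV / (A × Δh) = 1.9 × 10^7 m³ / (7.689 × 10^7 m² × 12 m) = 0.02059

Sy ≈ 0.021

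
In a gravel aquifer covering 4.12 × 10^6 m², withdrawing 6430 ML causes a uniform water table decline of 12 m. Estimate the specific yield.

Sy ≈ 0.13

ΔV = 6430 ML = 6.43 × 10^6 m³
Sy = ΔV / (A × Δh) = 6.43 × 10^6 m³ / (4.12 × 10^6 m² × 12 m) = 0.1301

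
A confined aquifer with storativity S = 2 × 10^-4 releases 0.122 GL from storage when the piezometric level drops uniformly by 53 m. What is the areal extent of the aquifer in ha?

ΔV = 0.122 GL = 1.22 × 10^5 m³
A = ΔV / (S × Δh) = 1.22 × 10^5 / (2 × 10^-4 × 53) = 1.151 × 10^7 m²
A = 1.151 × 10^7 m² = 1151 ha

A ≈ 1150 ha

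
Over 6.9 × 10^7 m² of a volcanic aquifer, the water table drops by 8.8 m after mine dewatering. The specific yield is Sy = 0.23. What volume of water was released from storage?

ΔV ≈ 1.4 × 10^8 m³

ΔV = Sy × A × Δh = 0.23 × 6.9 × 10^7 m² × 8.8 m = 1.397 × 10^8 m³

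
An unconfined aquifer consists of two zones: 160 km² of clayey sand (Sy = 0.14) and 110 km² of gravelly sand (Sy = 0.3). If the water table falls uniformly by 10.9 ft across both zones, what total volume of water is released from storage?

ΔV ≈ 1.84 × 10^8 m³

A₁ = 160 km² = 1.6 × 10^8 m²; A₂ = 110 km² = 1.1 × 10^8 m²
Δh = 10.9 ft = 3.322 m
ΔV₁ = 0.14 × 1.6 × 10^8 × 3.322 = 7.442 × 10^7 m³
ΔV₂ = 0.3 × 1.1 × 10^8 × 3.322 = 1.096 × 10^8 m³
ΔV = ΔV₁ + ΔV₂ = 1.841 × 10^8 m³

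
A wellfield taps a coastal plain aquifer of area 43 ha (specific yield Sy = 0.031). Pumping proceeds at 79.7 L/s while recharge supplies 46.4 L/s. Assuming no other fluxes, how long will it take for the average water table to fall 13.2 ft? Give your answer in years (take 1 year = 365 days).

A = 43 ha = 4.3 × 10^5 m²
Δh = 13.2 ft = 4.023 m
ΔV = Sy × A × Δh = 0.031 × 4.3 × 10^5 × 4.023 = 53630 m³
Net withdrawal = 79.7 − 46.4 = 33.3 L/s = 2877 m³/d
t = ΔV / Q = 53630 m³ / 2877 m³/d = 18.64 d
t = 18.64 d ≈ 0.05107 years

t ≈ 0.0511 years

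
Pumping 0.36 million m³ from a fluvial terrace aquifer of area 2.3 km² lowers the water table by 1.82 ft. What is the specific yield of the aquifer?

Sy ≈ 0.28

A = 2.3 km² = 2.3 × 10^6 m²
Δh = 1.82 ft = 0.5547 m
ΔV = 0.36 million m³ = 3.6 × 10^5 m³
Sy = ΔV / (A × Δh) = 3.6 × 10^5 m³ / (2.3 × 10^6 m² × 0.5547 m) = 0.2822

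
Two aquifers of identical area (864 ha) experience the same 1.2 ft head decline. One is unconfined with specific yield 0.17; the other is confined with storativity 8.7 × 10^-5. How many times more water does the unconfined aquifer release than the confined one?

A = 864 ha = 8.64 × 10^6 m²
Δh = 1.2 ft = 0.3658 m
Unconfined: ΔV_u = Sy × A × Δh = 0.17 × 8.64 × 10^6 × 0.3658 = 5.372 × 10^5 m³
Confined: ΔV_c = S × A × Δh = 8.7 × 10^-5 × 8.64 × 10^6 × 0.3658 = 274.9 m³
Ratio = ΔV_u / ΔV_c = Sy / S = 0.17 / 8.7 × 10^-5 = 1954

ΔV_u / ΔV_c ≈ 1950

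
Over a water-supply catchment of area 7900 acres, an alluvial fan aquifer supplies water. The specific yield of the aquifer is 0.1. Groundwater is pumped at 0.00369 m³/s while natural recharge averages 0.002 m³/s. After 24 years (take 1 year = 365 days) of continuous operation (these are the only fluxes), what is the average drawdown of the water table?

Δh ≈ 0.4 m

A = 7900 acres = 3.197 × 10^7 m²
Net abstraction = 0.00369 − 0.002 = 0.00169 m³/s
Q_net = 0.00169 m³/s = 146 m³/d
t = 24 years = 8760 d
ΔV = Q × t = 146 m³/d × 8760 d = 1.279 × 10^6 m³
Δh = ΔV / (Sy × A) = 1.279 × 10^6 / (0.1 × 3.197 × 10^7) = 0.4001 m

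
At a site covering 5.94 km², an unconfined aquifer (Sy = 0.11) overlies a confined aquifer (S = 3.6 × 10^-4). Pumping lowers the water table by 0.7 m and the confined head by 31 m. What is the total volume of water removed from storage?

ΔV ≈ 5.24 × 10^5 m³

A = 5.94 km² = 5.94 × 10^6 m²
Unconfined: ΔV_u = Sy × A × Δh_u = 0.11 × 5.94 × 10^6 × 0.7 = 4.574 × 10^5 m³
Confined: ΔV_c = S × A × Δh_c = 3.6 × 10^-4 × 5.94 × 10^6 × 31 = 66290 m³
Total ΔV = 4.574 × 10^5 + 66290 = 5.237 × 10^5 m³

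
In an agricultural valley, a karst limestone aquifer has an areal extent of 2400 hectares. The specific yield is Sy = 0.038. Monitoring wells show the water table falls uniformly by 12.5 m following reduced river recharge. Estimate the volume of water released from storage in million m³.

ΔV ≈ 11.4 million m³

A = 2400 hectares = 2.4 × 10^7 m²
ΔV = Sy × A × Δh = 0.038 × 2.4 × 10^7 m² × 12.5 m = 1.14 × 10^7 m³
ΔV = 1.14 × 10^7 m³ = 11.4 million m³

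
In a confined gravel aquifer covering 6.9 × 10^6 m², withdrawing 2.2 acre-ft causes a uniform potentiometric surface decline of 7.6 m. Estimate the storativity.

S ≈ 5.2 × 10^-5

ΔV = 2.2 acre-ft = 2714 m³
S = ΔV / (A × Δh) = 2714 m³ / (6.9 × 10^6 m² × 7.6 m) = 5.175 × 10^-5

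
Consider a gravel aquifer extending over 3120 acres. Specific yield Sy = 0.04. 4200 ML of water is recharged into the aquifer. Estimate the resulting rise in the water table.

A = 3120 acres = 1.263 × 10^7 m²
ΔV = 4200 ML = 4.2 × 10^6 m³
Δh = ΔV / (Sy × A) = 4.2 × 10^6 m³ / (0.04 × 1.263 × 10^7 m²) = 8.316 m

Δh ≈ 8.32 m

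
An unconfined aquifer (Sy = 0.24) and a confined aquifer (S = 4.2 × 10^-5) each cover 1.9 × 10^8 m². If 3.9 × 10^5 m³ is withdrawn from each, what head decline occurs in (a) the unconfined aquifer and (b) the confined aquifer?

Δh_u ≈ 0.00855 m; Δh_c ≈ 48.9 m

Unconfined: Δh_u = ΔV/(Sy·A) = 3.9 × 10^5/(0.24 × 1.9 × 10^8) = 0.008553 m
Confined: Δh_c = ΔV/(S·A) = 3.9 × 10^5/(4.2 × 10^-5 × 1.9 × 10^8) = 48.87 m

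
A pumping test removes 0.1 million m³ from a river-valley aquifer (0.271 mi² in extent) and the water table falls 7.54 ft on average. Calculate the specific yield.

Sy ≈ 0.062

A = 0.271 mi² = 7.019 × 10^5 m²
Δh = 7.54 ft = 2.298 m
ΔV = 0.1 million m³ = 1 × 10^5 m³
Sy = ΔV / (A × Δh) = 1 × 10^5 m³ / (7.019 × 10^5 m² × 2.298 m) = 0.06199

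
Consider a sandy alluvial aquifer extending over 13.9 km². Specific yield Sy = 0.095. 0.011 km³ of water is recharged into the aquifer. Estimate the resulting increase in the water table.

Δh ≈ 8.33 m

A = 13.9 km² = 1.39 × 10^7 m²
ΔV = 0.011 km³ = 1.1 × 10^7 m³
Δh = ΔV / (Sy × A) = 1.1 × 10^7 m³ / (0.095 × 1.39 × 10^7 m²) = 8.33 m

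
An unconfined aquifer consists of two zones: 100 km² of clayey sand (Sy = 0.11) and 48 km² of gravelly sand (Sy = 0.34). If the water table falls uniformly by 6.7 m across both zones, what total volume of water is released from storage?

A₁ = 100 km² = 1 × 10^8 m²; A₂ = 48 km² = 4.8 × 10^7 m²
ΔV₁ = 0.11 × 1 × 10^8 × 6.7 = 7.37 × 10^7 m³
ΔV₂ = 0.34 × 4.8 × 10^7 × 6.7 = 1.093 × 10^8 m³
ΔV = ΔV₁ + ΔV₂ = 1.83 × 10^8 m³

ΔV ≈ 1.83 × 10^8 m³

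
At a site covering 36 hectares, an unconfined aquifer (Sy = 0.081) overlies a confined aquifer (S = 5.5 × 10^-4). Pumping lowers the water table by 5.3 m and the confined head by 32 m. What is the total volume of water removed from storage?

A = 36 hectares = 3.6 × 10^5 m²
Unconfined: ΔV_u = Sy × A × Δh_u = 0.081 × 3.6 × 10^5 × 5.3 = 1.545 × 10^5 m³
Confined: ΔV_c = S × A × Δh_c = 5.5 × 10^-4 × 3.6 × 10^5 × 32 = 6336 m³
Total ΔV = 1.545 × 10^5 + 6336 = 1.609 × 10^5 m³

ΔV ≈ 1.61 × 10^5 m³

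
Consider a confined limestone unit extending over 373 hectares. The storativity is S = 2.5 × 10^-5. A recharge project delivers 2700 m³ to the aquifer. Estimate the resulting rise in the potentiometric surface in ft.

Δh ≈ 95 ft

A = 373 hectares = 3.73 × 10^6 m²
Δh = ΔV / (S × A) = 2700 m³ / (2.5 × 10^-5 × 3.73 × 10^6 m²) = 28.95 m
Δh = 28.95 m = 94.99 ft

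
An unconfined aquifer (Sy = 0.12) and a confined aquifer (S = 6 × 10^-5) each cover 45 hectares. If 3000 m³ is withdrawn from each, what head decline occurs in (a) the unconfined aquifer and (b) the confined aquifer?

A = 45 hectares = 4.5 × 10^5 m²
Unconfined: Δh_u = ΔV/(Sy·A) = 3000/(0.12 × 4.5 × 10^5) = 0.05556 m
Confined: Δh_c = ΔV/(S·A) = 3000/(6 × 10^-5 × 4.5 × 10^5) = 111.1 m

Δh_u ≈ 0.0556 m; Δh_c ≈ 111 m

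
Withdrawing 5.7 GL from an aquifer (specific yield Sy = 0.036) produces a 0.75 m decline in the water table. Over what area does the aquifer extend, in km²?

ΔV = 5.7 GL = 5.7 × 10^6 m³
A = ΔV / (Sy × Δh) = 5.7 × 10^6 / (0.036 × 0.75) = 2.111 × 10^8 m²
A = 2.111 × 10^8 m² = 211.1 km²

A ≈ 211 km²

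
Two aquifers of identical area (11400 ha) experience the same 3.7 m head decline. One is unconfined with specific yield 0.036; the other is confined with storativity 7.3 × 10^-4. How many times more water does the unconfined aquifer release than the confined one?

A = 11400 ha = 1.14 × 10^8 m²
Unconfined: ΔV_u = Sy × A × Δh = 0.036 × 1.14 × 10^8 × 3.7 = 1.518 × 10^7 m³
Confined: ΔV_c = S × A × Δh = 7.3 × 10^-4 × 1.14 × 10^8 × 3.7 = 3.079 × 10^5 m³
Ratio = ΔV_u / ΔV_c = Sy / S = 0.036 / 7.3 × 10^-4 = 49.32

ΔV_u / ΔV_c ≈ 49.3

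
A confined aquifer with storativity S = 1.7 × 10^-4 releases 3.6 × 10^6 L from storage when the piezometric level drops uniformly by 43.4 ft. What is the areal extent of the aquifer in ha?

Δh = 43.4 ft = 13.23 m
ΔV = 3.6 × 10^6 L = 3600 m³
A = ΔV / (S × Δh) = 3600 / (1.7 × 10^-4 × 13.23) = 1.601 × 10^6 m²
A = 1.601 × 10^6 m² = 160.1 ha

A ≈ 160 ha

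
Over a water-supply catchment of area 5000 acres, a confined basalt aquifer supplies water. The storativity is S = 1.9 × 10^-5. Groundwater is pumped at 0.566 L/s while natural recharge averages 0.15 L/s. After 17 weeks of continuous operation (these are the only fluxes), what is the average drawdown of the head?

Δh ≈ 11.1 m

A = 5000 acres = 2.023 × 10^7 m²
Net abstraction = 0.566 − 0.15 = 0.416 L/s
Q_net = 0.416 L/s = 35.94 m³/d
t = 17 weeks = 119 d
ΔV = Q × t = 35.94 m³/d × 119 d = 4277 m³
Δh = ΔV / (S × A) = 4277 / (1.9 × 10^-5 × 2.023 × 10^7) = 11.13 m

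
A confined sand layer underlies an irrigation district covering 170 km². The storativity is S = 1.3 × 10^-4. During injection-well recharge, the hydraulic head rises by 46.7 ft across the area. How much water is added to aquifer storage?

ΔV ≈ 3.15 × 10^5 m³

A = 170 km² = 1.7 × 10^8 m²
Δh = 46.7 ft = 14.23 m
ΔV = S × A × Δh = 1.3 × 10^-4 × 1.7 × 10^8 m² × 14.23 m = 3.146 × 10^5 m³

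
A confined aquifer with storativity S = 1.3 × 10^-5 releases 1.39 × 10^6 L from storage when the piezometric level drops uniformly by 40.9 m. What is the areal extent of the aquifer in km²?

ΔV = 1.39 × 10^6 L = 1390 m³
A = ΔV / (S × Δh) = 1390 / (1.3 × 10^-5 × 40.9) = 2.614 × 10^6 m²
A = 2.614 × 10^6 m² = 2.614 km²

A ≈ 2.61 km²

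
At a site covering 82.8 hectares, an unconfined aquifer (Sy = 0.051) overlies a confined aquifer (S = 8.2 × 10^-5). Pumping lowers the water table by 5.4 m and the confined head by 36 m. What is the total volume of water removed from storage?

A = 82.8 hectares = 8.28 × 10^5 m²
Unconfined: ΔV_u = Sy × A × Δh_u = 0.051 × 8.28 × 10^5 × 5.4 = 2.28 × 10^5 m³
Confined: ΔV_c = S × A × Δh_c = 8.2 × 10^-5 × 8.28 × 10^5 × 36 = 2444 m³
Total ΔV = 2.28 × 10^5 + 2444 = 2.305 × 10^5 m³

ΔV ≈ 2.3 × 10^5 m³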